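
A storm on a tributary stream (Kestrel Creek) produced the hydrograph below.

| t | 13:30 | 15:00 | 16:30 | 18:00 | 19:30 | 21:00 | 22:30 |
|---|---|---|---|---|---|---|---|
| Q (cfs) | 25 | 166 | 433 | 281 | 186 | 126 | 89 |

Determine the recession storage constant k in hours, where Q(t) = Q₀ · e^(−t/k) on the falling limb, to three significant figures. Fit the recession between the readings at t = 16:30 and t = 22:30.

On the falling limb, Q drops from 433 to 89 cfs between t = 16:30 and t = 22:30 (Δt = 6 h).
k = −Δt / ln(Q₂/Q₁) = −6 / ln(89/433) = 3.79 h.

k ≈ 3.79 h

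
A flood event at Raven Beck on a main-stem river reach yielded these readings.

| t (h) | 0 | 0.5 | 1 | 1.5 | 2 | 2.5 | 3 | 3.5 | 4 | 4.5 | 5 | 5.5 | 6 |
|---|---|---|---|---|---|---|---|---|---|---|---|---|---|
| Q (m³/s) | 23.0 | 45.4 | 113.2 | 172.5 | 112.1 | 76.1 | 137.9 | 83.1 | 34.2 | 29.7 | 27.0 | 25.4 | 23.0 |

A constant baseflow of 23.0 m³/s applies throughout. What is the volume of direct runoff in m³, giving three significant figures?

V ≈ 1.09 × 10^6 m³

Direct-runoff ordinates (Q − Q_b): 0.0, 22.4, 90.2, 149.5, 89.1, 53.1, 114.9, 60.1, 11.2, 6.7, 4.0, 2.4, 0.0 m³/s.
ΣQ_DR = 603.6 m³/s.
With Δt = 0.5 h = 1800 s, V = ΣQ_DR · Δt = 603.6 × 1800 = 1.09 × 10^6 m³.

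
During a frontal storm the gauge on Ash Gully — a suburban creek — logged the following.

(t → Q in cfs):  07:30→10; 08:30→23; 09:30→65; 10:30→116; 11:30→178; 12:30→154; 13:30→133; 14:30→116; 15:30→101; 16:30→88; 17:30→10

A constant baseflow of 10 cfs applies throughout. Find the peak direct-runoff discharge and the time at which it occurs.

Subtracting baseflow gives direct-runoff ordinates: 0.0, 13.0, 55.0, 106.0, 168.0, 144.0, 123.0, 106.0, 91.0, 78.0, 0.0 cfs.
The maximum is 168.0 cfs, occurring at the reading for t = 11:30.

Q_p = 168.0 cfs at t = 11:30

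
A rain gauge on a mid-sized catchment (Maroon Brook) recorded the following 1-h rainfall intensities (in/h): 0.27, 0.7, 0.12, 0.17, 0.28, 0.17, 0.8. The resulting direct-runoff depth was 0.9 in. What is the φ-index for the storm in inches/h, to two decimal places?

φ ≈ 0.30 in/h

Only the 2 blocks with intensity above φ contribute runoff: 0.7, 0.8 in/h.
Σ(I−φ)·Δt = d  ⇒  (0.7+0.8 − 2φ)·1 = 0.9
φ = (1.500 − 0.9/1) / 2 = 0.30 in/h.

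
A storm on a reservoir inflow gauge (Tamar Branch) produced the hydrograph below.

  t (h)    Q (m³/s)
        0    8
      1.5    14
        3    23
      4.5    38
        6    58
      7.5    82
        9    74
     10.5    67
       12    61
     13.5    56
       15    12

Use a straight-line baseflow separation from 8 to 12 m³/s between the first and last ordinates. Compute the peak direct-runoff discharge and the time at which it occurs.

Subtracting baseflow gives direct-runoff ordinates: 0.00, 5.60, 14.20, 28.80, 48.40, 72.00, 63.60, 56.20, 49.80, 44.40, 0.00 m³/s.
The maximum is 72.00 m³/s, occurring at the reading for t = 7.5 h.

Q_p = 72.00 m³/s at t = 7.5 h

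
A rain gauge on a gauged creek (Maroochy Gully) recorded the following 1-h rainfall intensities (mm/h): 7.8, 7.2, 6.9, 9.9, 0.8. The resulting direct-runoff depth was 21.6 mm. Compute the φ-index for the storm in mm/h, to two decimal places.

φ ≈ 2.55 mm/h

Only the 4 blocks with intensity above φ contribute runoff: 7.8, 7.2, 6.9, 9.9 mm/h.
Σ(I−φ)·Δt = d  ⇒  (7.8+7.2+6.9+9.9 − 4φ)·1 = 21.6
φ = (31.80 − 21.6/1) / 4 = 2.55 mm/h.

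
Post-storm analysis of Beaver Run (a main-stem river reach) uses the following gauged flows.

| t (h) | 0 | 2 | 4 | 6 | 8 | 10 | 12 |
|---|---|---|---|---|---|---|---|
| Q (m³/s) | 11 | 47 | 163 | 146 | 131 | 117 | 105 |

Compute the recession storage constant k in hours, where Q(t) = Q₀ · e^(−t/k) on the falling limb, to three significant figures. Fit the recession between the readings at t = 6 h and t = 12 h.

On the falling limb, Q drops from 146 to 105 m³/s between t = 6 h and t = 12 h (Δt = 6 h).
k = −Δt / ln(Q₂/Q₁) = −6 / ln(105/146) = 18.2 h.

k ≈ 18.2 h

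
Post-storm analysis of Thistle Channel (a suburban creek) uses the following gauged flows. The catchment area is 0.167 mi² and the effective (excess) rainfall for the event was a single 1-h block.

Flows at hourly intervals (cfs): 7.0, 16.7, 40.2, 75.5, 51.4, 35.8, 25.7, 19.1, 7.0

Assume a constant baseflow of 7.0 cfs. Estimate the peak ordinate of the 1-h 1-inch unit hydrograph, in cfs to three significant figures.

U_p ≈ 34.3 cfs

Direct runoff: 0.0, 9.7, 33.2, 68.5, 44.4, 28.8, 18.7, 12.1, 0.0 cfs; ΣQ_DR = 215.4 cfs, peak = 68.5 cfs.
Runoff depth d = ΣQ_DR·Δt / A = 215.4 × 3600 / (0.167 mi²) = 1.999 in.
The 1-inch UH is the DRH scaled by (1 in)/d, so U_p = 68.5 × 1/1.999 = 34.3 cfs.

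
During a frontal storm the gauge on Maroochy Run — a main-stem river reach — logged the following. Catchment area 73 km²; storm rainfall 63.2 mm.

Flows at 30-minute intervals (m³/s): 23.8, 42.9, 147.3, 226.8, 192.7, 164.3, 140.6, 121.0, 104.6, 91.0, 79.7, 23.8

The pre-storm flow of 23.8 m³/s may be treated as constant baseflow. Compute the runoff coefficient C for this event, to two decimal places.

ΣQ_DR = 1073 m³/s; V = ΣQ_DR·Δt = 1.931 × 10^6 m³.
Runoff depth d = V / A = 26.46 mm.
C = d / P = 26.46 / 63.2 = 0.42.

C ≈ 0.42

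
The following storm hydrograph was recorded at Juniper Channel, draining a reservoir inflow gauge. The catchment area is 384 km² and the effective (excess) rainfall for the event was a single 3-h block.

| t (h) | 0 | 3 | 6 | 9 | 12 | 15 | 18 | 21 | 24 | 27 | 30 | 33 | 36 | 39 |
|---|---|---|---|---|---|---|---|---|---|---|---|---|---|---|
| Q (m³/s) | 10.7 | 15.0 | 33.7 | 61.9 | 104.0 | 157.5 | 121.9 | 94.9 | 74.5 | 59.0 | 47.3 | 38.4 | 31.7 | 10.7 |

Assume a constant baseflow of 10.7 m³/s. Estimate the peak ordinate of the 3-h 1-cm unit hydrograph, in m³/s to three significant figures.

Direct runoff: 0.0, 4.3, 23.0, 51.2, 93.3, 146.8, 111.2, 84.2, 63.8, 48.3, 36.6, 27.7, 21.0, 0.0 m³/s; ΣQ_DR = 711.4 m³/s, peak = 146.8 m³/s.
Runoff depth d = ΣQ_DR·Δt / A = 711.4 × 10800 / (384 km²) = 20.01 mm.
The 1-cm UH is the DRH scaled by (10 mm)/d, so U_p = 146.8 × 10/20.01 = 73.4 m³/s.

U_p ≈ 73.4 m³/s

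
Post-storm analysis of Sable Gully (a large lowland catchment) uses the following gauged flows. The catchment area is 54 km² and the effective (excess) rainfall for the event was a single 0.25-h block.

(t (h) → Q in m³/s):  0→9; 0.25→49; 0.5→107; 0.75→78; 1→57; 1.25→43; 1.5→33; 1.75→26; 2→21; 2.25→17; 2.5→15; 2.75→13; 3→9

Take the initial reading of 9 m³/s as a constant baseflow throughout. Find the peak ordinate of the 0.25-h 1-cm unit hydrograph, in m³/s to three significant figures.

U_p ≈ 163 m³/s

Direct runoff: 0.0, 40.0, 98.0, 69.0, 48.0, 34.0, 24.0, 17.0, 12.0, 8.0, 6.0, 4.0, 0.0 m³/s; ΣQ_DR = 360.0 m³/s, peak = 98.0 m³/s.
Runoff depth d = ΣQ_DR·Δt / A = 360.0 × 900 / (54 km²) = 6.000 mm.
The 1-cm UH is the DRH scaled by (10 mm)/d, so U_p = 98.0 × 10/6.000 = 163 m³/s.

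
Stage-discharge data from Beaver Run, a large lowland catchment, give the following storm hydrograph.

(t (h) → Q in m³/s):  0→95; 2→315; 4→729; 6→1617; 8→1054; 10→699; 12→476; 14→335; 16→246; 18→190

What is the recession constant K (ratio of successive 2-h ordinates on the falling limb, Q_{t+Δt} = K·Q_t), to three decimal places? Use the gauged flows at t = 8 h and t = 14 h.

Using the recession-limb readings at t = 8 h and t = 14 h: Q falls from 1054 to 335 m³/s over 3 intervals.
K = (Q₂/Q₁)^(1/3) = (335/1054)^(1/3) = 0.682.

K ≈ 0.682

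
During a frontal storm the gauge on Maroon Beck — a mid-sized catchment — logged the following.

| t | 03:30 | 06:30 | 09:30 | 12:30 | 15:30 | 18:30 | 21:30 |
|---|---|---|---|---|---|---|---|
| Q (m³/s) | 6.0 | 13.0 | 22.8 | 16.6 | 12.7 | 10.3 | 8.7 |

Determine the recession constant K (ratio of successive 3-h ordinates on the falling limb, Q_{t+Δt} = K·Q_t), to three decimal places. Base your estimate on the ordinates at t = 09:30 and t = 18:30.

K ≈ 0.767

Using the recession-limb readings at t = 09:30 and t = 18:30: Q falls from 22.8 to 10.3 m³/s over 3 intervals.
K = (Q₂/Q₁)^(1/3) = (10.3/22.8)^(1/3) = 0.767.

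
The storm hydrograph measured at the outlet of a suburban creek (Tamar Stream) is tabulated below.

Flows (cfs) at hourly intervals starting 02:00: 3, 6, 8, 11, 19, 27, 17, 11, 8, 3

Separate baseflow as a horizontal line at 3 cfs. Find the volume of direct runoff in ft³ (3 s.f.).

V ≈ 2.99 × 10^5 ft³

Direct-runoff ordinates (Q − Q_b): 0.0, 3.0, 5.0, 8.0, 16.0, 24.0, 14.0, 8.0, 5.0, 0.0 cfs.
ΣQ_DR = 83.00 cfs.
With Δt = 1 h = 3600 s, V = ΣQ_DR · Δt = 83.00 × 3600 = 2.99 × 10^5 ft³.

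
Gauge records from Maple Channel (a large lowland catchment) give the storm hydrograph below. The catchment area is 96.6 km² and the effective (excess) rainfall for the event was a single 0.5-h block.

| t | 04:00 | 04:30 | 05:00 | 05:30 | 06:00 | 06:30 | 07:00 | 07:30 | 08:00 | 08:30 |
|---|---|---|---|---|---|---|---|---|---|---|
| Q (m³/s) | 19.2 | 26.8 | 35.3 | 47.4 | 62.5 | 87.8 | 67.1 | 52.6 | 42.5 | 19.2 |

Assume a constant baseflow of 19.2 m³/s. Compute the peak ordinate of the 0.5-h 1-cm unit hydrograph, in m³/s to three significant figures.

Direct runoff: 0.0, 7.6, 16.1, 28.2, 43.3, 68.6, 47.9, 33.4, 23.3, 0.0 m³/s; ΣQ_DR = 268.4 m³/s, peak = 68.6 m³/s.
Runoff depth d = ΣQ_DR·Δt / A = 268.4 × 1800 / (96.6 km²) = 5.001 mm.
The 1-cm UH is the DRH scaled by (10 mm)/d, so U_p = 68.6 × 10/5.001 = 137 m³/s.

U_p ≈ 137 m³/s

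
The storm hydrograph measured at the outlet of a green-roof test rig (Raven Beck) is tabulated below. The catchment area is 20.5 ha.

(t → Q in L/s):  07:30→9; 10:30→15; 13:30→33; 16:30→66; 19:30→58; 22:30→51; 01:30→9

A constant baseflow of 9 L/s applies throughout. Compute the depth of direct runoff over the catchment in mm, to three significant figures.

d ≈ 9.38 mm

Direct runoff: 0.0, 6.0, 24.0, 57.0, 49.0, 42.0, 0.0 L/s; ΣQ_DR = 178.0 L/s.
V = ΣQ_DR · Δt = 178.0 × 10800 s = 1.922 × 10^6 L.
Over A = 20.5 ha, depth = V / A = 9.38 mm.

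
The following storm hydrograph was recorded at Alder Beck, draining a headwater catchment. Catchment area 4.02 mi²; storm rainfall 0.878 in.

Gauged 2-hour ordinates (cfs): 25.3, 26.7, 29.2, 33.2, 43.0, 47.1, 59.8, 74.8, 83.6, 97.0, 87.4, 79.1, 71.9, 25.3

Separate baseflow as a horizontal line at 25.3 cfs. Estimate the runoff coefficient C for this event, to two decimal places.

ΣQ_DR = 429.2 cfs; V = ΣQ_DR·Δt = 3.090 × 10^6 ft³.
Runoff depth d = V / A = 0.3309 in.
C = d / P = 0.3309 / 0.878 = 0.38.

C ≈ 0.38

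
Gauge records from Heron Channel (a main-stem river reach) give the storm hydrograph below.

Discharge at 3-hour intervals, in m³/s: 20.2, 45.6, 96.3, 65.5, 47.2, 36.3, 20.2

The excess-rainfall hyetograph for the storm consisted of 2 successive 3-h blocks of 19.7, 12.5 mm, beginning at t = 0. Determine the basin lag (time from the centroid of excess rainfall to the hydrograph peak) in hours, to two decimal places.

t_L ≈ 3.34 h

Centroid of excess rainfall: t_c = Σ P_i·t̄_i / ΣP_i = 2.6646 h (block centres at 1.5, 4.5 h).
Hydrograph peak occurs at t = 6 h, so basin lag t_L = 6 − 2.6646 = 3.34 h.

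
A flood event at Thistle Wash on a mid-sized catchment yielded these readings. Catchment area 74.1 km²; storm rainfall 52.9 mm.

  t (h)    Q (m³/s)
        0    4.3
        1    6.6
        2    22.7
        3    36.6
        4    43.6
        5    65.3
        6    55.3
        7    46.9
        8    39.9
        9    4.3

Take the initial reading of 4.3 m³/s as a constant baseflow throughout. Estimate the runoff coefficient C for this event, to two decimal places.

C ≈ 0.26

ΣQ_DR = 282.5 m³/s; V = ΣQ_DR·Δt = 1.017 × 10^6 m³.
Runoff depth d = V / A = 13.72 mm.
C = d / P = 13.72 / 52.9 = 0.26.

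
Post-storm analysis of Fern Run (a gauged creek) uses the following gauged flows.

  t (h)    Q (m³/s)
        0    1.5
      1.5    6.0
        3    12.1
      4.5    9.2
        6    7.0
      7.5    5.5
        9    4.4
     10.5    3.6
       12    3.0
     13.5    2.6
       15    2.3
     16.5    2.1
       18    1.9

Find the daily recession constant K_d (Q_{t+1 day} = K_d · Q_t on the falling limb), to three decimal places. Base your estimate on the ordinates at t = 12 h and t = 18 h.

K_d ≈ 0.161

Between t = 12 h and t = 18 h the flow falls from 3.0 to 1.9 m³/s over 4×1.5 h = 6 h.
Per-interval ratio K = (1.9/3.0)^(1/4) = 0.8921; K_d = K^(24/1.5) = 0.161.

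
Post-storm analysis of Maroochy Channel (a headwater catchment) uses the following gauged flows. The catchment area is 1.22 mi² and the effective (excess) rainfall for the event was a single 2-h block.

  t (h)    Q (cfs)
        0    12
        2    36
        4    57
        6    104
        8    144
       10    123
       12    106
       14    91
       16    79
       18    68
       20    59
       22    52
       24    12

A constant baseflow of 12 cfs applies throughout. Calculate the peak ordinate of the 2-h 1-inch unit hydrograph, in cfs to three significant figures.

U_p ≈ 66.0 cfs

Direct runoff: 0.0, 24.0, 45.0, 92.0, 132.0, 111.0, 94.0, 79.0, 67.0, 56.0, 47.0, 40.0, 0.0 cfs; ΣQ_DR = 787.0 cfs, peak = 132.0 cfs.
Runoff depth d = ΣQ_DR·Δt / A = 787.0 × 7200 / (1.22 mi²) = 1.999 in.
The 1-inch UH is the DRH scaled by (1 in)/d, so U_p = 132.0 × 1/1.999 = 66.0 cfs.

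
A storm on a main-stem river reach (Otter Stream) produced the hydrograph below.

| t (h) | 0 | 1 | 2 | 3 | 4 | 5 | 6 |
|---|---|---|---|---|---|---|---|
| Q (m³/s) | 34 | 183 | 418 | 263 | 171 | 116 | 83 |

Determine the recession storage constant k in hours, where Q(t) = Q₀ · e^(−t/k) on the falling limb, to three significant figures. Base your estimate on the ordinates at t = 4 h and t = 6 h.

k ≈ 2.77 h

On the falling limb, Q drops from 171 to 83 m³/s between t = 4 h and t = 6 h (Δt = 2 h).
k = −Δt / ln(Q₂/Q₁) = −2 / ln(83/171) = 2.77 h.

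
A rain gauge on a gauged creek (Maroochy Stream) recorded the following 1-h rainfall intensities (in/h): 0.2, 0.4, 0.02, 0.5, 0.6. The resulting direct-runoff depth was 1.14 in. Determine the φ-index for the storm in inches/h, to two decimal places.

φ ≈ 0.14 in/h

Only the 4 blocks with intensity above φ contribute runoff: 0.2, 0.4, 0.5, 0.6 in/h.
Σ(I−φ)·Δt = d  ⇒  (0.2+0.4+0.5+0.6 − 4φ)·1 = 1.14
φ = (1.700 − 1.14/1) / 4 = 0.14 in/h.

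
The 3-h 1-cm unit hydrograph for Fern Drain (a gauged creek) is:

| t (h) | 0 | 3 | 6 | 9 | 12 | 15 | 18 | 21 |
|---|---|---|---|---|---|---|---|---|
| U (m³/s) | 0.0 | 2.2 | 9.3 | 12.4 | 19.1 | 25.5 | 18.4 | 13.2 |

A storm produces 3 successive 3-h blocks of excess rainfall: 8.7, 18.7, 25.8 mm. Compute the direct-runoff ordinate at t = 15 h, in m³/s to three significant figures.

By discrete convolution, Q_j = Σ (P_i / 10 mm) · U_{j−i}.
At t = 15 h (j=5): Q = (8.7/10)·25.5 + (18.7/10)·19.1 + (25.8/10)·12.4 = 89.9 m³/s.

Q ≈ 89.9 m³/s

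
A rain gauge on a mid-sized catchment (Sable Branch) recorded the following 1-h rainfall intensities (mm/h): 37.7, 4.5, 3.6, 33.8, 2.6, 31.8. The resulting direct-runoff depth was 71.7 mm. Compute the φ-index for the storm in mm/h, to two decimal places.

φ ≈ 10.53 mm/h

Only the 3 blocks with intensity above φ contribute runoff: 37.7, 33.8, 31.8 mm/h.
Σ(I−φ)·Δt = d  ⇒  (37.7+33.8+31.8 − 3φ)·1 = 71.7
φ = (103.3 − 71.7/1) / 3 = 10.53 mm/h.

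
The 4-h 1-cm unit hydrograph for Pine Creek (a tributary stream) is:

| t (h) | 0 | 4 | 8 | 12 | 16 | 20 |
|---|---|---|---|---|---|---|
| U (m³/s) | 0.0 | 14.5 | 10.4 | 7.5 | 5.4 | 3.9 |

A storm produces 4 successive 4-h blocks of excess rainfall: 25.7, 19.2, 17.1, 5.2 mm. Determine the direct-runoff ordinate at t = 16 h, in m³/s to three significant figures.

Q ≈ 53.6 m³/s

By discrete convolution, Q_j = Σ (P_i / 10 mm) · U_{j−i}.
At t = 16 h (j=4): Q = (25.7/10)·5.4 + (19.2/10)·7.5 + (17.1/10)·10.4 + (5.2/10)·14.5 = 53.6 m³/s.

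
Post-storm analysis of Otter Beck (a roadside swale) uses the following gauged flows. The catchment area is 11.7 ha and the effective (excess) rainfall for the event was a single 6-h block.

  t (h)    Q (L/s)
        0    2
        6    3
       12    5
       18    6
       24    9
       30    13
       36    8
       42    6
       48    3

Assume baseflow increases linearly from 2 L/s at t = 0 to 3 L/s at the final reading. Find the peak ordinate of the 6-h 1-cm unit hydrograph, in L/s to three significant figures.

U_p ≈ 17.3 L/s

Direct runoff: 0.00, 0.88, 2.75, 3.62, 6.50, 10.38, 5.25, 3.12, 0.00 L/s; ΣQ_DR = 32.50 L/s, peak = 10.38 L/s.
Runoff depth d = ΣQ_DR·Δt / A = 32.50 × 21600 / (11.7 ha) = 6.000 mm.
The 1-cm UH is the DRH scaled by (10 mm)/d, so U_p = 10.38 × 10/6.000 = 17.3 L/s.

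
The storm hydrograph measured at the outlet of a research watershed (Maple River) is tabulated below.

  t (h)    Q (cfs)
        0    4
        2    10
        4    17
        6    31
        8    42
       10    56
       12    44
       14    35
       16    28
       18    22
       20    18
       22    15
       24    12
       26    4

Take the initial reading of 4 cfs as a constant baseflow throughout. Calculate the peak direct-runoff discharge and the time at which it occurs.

Subtracting baseflow gives direct-runoff ordinates: 0.0, 6.0, 13.0, 27.0, 38.0, 52.0, 40.0, 31.0, 24.0, 18.0, 14.0, 11.0, 8.0, 0.0 cfs.
The maximum is 52.0 cfs, occurring at the reading for t = 10 h.

Q_p = 52.0 cfs at t = 10 h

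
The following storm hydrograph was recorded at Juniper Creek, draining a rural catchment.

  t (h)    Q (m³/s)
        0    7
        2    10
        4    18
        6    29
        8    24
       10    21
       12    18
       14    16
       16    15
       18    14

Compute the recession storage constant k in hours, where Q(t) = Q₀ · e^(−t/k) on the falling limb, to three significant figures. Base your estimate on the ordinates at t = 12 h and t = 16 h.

On the falling limb, Q drops from 18 to 15 m³/s between t = 12 h and t = 16 h (Δt = 4 h).
k = −Δt / ln(Q₂/Q₁) = −4 / ln(15/18) = 21.9 h.

k ≈ 21.9 h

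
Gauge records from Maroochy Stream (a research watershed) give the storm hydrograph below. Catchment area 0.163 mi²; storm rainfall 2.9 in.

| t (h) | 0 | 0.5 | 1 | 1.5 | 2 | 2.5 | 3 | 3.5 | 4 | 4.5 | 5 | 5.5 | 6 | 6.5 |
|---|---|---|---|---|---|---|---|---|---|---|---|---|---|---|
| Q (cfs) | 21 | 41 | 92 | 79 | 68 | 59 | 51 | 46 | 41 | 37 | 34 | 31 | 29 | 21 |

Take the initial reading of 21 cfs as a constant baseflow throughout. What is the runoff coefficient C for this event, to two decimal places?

ΣQ_DR = 356.0 cfs; V = ΣQ_DR·Δt = 6.408 × 10^5 ft³.
Runoff depth d = V / A = 1.692 in.
C = d / P = 1.692 / 2.9 = 0.58.

C ≈ 0.58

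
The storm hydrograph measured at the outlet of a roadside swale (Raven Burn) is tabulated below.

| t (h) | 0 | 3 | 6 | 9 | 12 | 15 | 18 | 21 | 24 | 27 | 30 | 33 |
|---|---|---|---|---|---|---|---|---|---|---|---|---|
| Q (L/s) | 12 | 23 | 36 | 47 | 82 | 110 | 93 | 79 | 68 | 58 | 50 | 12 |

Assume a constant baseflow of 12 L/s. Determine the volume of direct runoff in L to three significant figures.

Direct-runoff ordinates (Q − Q_b): 0.0, 11.0, 24.0, 35.0, 70.0, 98.0, 81.0, 67.0, 56.0, 46.0, 38.0, 0.0 L/s.
ΣQ_DR = 526.0 L/s.
With Δt = 3 h = 10800 s, V = ΣQ_DR · Δt = 526.0 × 10800 = 5.68 × 10^6 L.

V ≈ 5.68 × 10^6 L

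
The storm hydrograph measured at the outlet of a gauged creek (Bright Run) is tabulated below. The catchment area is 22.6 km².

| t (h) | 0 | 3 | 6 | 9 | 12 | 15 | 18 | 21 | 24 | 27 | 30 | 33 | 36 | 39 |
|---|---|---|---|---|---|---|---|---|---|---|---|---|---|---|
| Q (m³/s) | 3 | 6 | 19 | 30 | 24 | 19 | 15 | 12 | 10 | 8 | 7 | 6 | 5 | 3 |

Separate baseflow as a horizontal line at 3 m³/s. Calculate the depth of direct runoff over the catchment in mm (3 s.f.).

d ≈ 59.7 mm

Direct runoff: 0.0, 3.0, 16.0, 27.0, 21.0, 16.0, 12.0, 9.0, 7.0, 5.0, 4.0, 3.0, 2.0, 0.0 m³/s; ΣQ_DR = 125.0 m³/s.
V = ΣQ_DR · Δt = 125.0 × 10800 s = 1.350 × 10^6 m³.
Over A = 22.6 km², depth = V / A = 59.7 mm.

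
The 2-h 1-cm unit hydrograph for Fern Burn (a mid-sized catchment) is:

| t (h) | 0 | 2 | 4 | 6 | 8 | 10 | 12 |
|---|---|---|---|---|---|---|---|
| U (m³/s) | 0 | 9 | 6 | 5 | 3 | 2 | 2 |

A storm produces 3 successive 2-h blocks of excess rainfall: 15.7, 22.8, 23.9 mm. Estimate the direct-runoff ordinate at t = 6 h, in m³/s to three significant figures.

Q ≈ 43.0 m³/s

By discrete convolution, Q_j = Σ (P_i / 10 mm) · U_{j−i}.
At t = 6 h (j=3): Q = (15.7/10)·5 + (22.8/10)·6 + (23.9/10)·9 = 43.0 m³/s.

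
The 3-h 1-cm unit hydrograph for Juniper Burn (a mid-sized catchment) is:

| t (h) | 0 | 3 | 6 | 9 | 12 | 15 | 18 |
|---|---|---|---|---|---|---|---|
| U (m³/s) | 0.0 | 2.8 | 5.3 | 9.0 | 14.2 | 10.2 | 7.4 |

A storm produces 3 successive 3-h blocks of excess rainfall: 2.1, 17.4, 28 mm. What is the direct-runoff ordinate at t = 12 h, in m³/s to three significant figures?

By discrete convolution, Q_j = Σ (P_i / 10 mm) · U_{j−i}.
At t = 12 h (j=4): Q = (2.1/10)·14.2 + (17.4/10)·9.0 + (28/10)·5.3 = 33.5 m³/s.

Q ≈ 33.5 m³/s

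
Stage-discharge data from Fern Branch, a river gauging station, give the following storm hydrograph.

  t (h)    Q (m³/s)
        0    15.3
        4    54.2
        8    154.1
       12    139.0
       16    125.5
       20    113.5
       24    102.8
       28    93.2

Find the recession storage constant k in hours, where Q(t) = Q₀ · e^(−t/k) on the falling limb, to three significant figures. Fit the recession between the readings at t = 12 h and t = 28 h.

On the falling limb, Q drops from 139.0 to 93.2 m³/s between t = 12 h and t = 28 h (Δt = 16 h).
k = −Δt / ln(Q₂/Q₁) = −16 / ln(93.2/139.0) = 40.0 h.

k ≈ 40.0 h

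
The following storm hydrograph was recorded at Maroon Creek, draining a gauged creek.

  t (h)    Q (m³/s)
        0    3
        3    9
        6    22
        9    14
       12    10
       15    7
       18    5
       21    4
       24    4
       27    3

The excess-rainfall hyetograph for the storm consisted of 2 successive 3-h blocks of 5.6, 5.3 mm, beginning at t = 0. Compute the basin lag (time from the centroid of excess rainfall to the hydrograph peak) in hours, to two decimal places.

Centroid of excess rainfall: t_c = Σ P_i·t̄_i / ΣP_i = 2.9587 h (block centres at 1.5, 4.5 h).
Hydrograph peak occurs at t = 6 h, so basin lag t_L = 6 − 2.9587 = 3.04 h.

t_L ≈ 3.04 h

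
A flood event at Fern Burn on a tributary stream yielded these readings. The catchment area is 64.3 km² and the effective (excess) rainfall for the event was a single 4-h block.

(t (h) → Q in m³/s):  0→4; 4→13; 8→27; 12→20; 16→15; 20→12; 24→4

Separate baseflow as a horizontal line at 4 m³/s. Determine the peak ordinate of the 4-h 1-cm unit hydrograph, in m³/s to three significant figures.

U_p ≈ 15.3 m³/s

Direct runoff: 0.0, 9.0, 23.0, 16.0, 11.0, 8.0, 0.0 m³/s; ΣQ_DR = 67.00 m³/s, peak = 23.0 m³/s.
Runoff depth d = ΣQ_DR·Δt / A = 67.00 × 14400 / (64.3 km²) = 15.00 mm.
The 1-cm UH is the DRH scaled by (10 mm)/d, so U_p = 23.0 × 10/15.00 = 15.3 m³/s.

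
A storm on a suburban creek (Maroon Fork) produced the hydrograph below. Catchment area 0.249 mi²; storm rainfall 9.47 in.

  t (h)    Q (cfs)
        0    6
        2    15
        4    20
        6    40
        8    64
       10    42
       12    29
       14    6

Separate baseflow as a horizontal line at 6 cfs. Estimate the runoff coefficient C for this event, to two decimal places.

ΣQ_DR = 174.0 cfs; V = ΣQ_DR·Δt = 1.253 × 10^6 ft³.
Runoff depth d = V / A = 2.166 in.
C = d / P = 2.166 / 9.47 = 0.23.

C ≈ 0.23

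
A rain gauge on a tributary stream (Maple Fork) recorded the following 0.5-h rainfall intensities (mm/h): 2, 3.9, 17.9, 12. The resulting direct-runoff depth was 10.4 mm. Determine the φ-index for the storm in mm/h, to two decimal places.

φ ≈ 4.55 mm/h

Only the 2 blocks with intensity above φ contribute runoff: 17.9, 12 mm/h.
Σ(I−φ)·Δt = d  ⇒  (17.9+12 − 2φ)·0.5 = 10.4
φ = (29.90 − 10.4/0.5) / 2 = 4.55 mm/h.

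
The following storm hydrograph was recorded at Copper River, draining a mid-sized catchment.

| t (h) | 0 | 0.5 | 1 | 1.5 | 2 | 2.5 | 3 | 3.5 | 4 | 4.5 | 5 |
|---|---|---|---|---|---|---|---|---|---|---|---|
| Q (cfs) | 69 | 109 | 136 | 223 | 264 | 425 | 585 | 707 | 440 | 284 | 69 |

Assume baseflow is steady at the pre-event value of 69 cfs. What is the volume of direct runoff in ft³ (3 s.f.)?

V ≈ 4.59 × 10^6 ft³

Direct-runoff ordinates (Q − Q_b): 0.0, 40.0, 67.0, 154.0, 195.0, 356.0, 516.0, 638.0, 371.0, 215.0, 0.0 cfs.
ΣQ_DR = 2552 cfs.
With Δt = 0.5 h = 1800 s, V = ΣQ_DR · Δt = 2552 × 1800 = 4.59 × 10^6 ft³.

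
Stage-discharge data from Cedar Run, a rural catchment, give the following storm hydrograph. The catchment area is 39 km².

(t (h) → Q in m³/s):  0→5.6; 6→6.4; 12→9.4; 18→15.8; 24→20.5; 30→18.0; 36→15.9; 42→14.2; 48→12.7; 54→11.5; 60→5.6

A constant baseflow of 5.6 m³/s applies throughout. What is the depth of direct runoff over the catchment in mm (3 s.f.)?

d ≈ 41.0 mm

Direct runoff: 0.0, 0.8, 3.8, 10.2, 14.9, 12.4, 10.3, 8.6, 7.1, 5.9, 0.0 m³/s; ΣQ_DR = 74.00 m³/s.
V = ΣQ_DR · Δt = 74.00 × 21600 s = 1.598 × 10^6 m³.
Over A = 39 km², depth = V / A = 41.0 mm.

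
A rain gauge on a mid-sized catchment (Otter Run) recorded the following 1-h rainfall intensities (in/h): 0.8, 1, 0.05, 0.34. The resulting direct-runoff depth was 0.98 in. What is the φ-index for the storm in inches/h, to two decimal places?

Only the 2 blocks with intensity above φ contribute runoff: 0.8, 1 in/h.
Σ(I−φ)·Δt = d  ⇒  (0.8+1 − 2φ)·1 = 0.98
φ = (1.800 − 0.98/1) / 2 = 0.41 in/h.

φ ≈ 0.41 in/h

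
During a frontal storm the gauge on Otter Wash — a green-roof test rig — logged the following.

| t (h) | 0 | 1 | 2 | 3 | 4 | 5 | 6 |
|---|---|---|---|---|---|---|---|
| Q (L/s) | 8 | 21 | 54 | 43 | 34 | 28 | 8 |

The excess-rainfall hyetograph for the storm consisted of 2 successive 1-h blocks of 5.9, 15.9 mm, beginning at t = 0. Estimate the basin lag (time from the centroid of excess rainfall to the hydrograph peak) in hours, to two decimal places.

Centroid of excess rainfall: t_c = Σ P_i·t̄_i / ΣP_i = 1.2294 h (block centres at 0.5, 1.5 h).
Hydrograph peak occurs at t = 2 h, so basin lag t_L = 2 − 1.2294 = 0.77 h.

t_L ≈ 0.77 h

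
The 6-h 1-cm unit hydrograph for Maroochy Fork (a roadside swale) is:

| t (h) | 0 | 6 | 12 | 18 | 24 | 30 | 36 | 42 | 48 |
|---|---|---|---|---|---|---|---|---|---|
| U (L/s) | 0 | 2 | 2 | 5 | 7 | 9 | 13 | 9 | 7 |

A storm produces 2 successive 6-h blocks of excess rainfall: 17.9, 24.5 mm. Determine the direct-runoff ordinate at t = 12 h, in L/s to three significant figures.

Q ≈ 8.48 L/s

By discrete convolution, Q_j = Σ (P_i / 10 mm) · U_{j−i}.
At t = 12 h (j=2): Q = (17.9/10)·2 + (24.5/10)·2 = 8.48 L/s.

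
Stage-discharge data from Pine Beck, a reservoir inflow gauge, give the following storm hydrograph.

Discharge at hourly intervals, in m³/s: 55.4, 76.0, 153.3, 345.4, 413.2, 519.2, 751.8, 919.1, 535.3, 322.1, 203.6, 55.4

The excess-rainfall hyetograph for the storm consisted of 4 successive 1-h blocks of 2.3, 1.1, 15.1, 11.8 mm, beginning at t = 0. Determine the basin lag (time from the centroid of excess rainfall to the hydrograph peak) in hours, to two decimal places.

t_L ≈ 4.30 h

Centroid of excess rainfall: t_c = Σ P_i·t̄_i / ΣP_i = 2.7013 h (block centres at 0.5, 1.5, 2.5, 3.5 h).
Hydrograph peak occurs at t = 7 h, so basin lag t_L = 7 − 2.7013 = 4.30 h.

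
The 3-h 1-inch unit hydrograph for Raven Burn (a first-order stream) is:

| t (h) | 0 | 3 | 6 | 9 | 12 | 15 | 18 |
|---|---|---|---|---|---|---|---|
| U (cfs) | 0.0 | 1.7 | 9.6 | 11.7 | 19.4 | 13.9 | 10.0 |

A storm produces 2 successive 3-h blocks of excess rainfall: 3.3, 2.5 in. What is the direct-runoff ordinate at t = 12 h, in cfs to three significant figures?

Q ≈ 93.3 cfs

By discrete convolution, Q_j = Σ (P_i / 1 in) · U_{j−i}.
At t = 12 h (j=4): Q = (3.3/1)·19.4 + (2.5/1)·11.7 = 93.3 cfs.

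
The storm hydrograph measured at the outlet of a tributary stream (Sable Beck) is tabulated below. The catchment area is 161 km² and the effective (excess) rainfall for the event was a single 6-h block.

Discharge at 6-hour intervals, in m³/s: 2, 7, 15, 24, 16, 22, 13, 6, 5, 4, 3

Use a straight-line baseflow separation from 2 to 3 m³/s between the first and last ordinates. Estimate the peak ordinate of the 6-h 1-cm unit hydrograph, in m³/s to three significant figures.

U_p ≈ 18.1 m³/s

Direct runoff: 0.00, 4.90, 12.80, 21.70, 13.60, 19.50, 10.40, 3.30, 2.20, 1.10, 0.00 m³/s; ΣQ_DR = 89.50 m³/s, peak = 21.70 m³/s.
Runoff depth d = ΣQ_DR·Δt / A = 89.50 × 21600 / (161 km²) = 12.01 mm.
The 1-cm UH is the DRH scaled by (10 mm)/d, so U_p = 21.70 × 10/12.01 = 18.1 m³/s.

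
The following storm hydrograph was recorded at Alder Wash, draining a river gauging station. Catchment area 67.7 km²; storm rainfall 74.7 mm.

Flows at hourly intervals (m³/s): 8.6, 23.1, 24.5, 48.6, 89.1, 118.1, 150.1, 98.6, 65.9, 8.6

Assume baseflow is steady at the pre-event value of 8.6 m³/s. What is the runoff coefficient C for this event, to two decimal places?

C ≈ 0.39

ΣQ_DR = 549.2 m³/s; V = ΣQ_DR·Δt = 1.977 × 10^6 m³.
Runoff depth d = V / A = 29.20 mm.
C = d / P = 29.20 / 74.7 = 0.39.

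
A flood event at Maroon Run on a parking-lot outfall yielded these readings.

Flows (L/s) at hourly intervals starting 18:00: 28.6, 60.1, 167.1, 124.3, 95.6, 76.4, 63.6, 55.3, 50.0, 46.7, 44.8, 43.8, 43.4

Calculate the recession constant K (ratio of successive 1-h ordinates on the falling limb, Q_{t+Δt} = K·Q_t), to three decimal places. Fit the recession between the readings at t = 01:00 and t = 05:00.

K ≈ 0.943

Using the recession-limb readings at t = 01:00 and t = 05:00: Q falls from 55.3 to 43.8 L/s over 4 intervals.
K = (Q₂/Q₁)^(1/4) = (43.8/55.3)^(1/4) = 0.943.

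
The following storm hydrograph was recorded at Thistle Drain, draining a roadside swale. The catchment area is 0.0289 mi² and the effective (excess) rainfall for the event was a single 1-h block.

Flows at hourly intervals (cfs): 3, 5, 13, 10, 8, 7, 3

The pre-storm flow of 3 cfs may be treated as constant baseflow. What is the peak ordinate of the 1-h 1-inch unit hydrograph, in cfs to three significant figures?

Direct runoff: 0.0, 2.0, 10.0, 7.0, 5.0, 4.0, 0.0 cfs; ΣQ_DR = 28.00 cfs, peak = 10.0 cfs.
Runoff depth d = ΣQ_DR·Δt / A = 28.00 × 3600 / (0.0289 mi²) = 1.501 in.
The 1-inch UH is the DRH scaled by (1 in)/d, so U_p = 10.0 × 1/1.501 = 6.66 cfs.

U_p ≈ 6.66 cfs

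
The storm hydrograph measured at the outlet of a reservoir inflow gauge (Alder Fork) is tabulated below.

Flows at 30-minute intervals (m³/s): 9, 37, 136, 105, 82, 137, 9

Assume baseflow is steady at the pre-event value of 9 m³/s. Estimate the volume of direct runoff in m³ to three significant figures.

Direct-runoff ordinates (Q − Q_b): 0.0, 28.0, 127.0, 96.0, 73.0, 128.0, 0.0 m³/s.
ΣQ_DR = 452.0 m³/s.
With Δt = 0.5 h = 1800 s, V = ΣQ_DR · Δt = 452.0 × 1800 = 8.14 × 10^5 m³.

V ≈ 8.14 × 10^5 m³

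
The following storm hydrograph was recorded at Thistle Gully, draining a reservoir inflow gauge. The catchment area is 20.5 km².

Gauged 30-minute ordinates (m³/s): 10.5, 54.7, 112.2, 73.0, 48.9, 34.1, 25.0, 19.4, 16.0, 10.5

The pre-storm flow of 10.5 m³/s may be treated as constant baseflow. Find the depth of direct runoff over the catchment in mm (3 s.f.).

d ≈ 26.3 mm

Direct runoff: 0.0, 44.2, 101.7, 62.5, 38.4, 23.6, 14.5, 8.9, 5.5, 0.0 m³/s; ΣQ_DR = 299.3 m³/s.
V = ΣQ_DR · Δt = 299.3 × 1800 s = 5.387 × 10^5 m³.
Over A = 20.5 km², depth = V / A = 26.3 mm.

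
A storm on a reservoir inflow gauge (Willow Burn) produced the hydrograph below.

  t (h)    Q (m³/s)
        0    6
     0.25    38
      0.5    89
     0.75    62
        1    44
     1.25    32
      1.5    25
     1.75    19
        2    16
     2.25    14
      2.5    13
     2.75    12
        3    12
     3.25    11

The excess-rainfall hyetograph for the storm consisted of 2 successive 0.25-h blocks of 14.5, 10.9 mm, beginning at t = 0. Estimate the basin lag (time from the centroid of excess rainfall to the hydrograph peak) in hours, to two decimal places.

Centroid of excess rainfall: t_c = Σ P_i·t̄_i / ΣP_i = 0.2323 h (block centres at 0.125, 0.375 h).
Hydrograph peak occurs at t = 0.5 h, so basin lag t_L = 0.5 − 0.2323 = 0.27 h.

t_L ≈ 0.27 h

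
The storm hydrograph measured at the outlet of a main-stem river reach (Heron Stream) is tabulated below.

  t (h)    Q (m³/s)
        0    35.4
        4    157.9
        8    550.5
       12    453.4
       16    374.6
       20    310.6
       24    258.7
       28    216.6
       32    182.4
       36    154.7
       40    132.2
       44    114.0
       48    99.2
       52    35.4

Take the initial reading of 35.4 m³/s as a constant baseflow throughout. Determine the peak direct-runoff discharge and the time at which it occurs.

Q_p = 515.1 m³/s at t = 8 h

Subtracting baseflow gives direct-runoff ordinates: 0.0, 122.5, 515.1, 418.0, 339.2, 275.2, 223.3, 181.2, 147.0, 119.3, 96.8, 78.6, 63.8, 0.0 m³/s.
The maximum is 515.1 m³/s, occurring at the reading for t = 8 h.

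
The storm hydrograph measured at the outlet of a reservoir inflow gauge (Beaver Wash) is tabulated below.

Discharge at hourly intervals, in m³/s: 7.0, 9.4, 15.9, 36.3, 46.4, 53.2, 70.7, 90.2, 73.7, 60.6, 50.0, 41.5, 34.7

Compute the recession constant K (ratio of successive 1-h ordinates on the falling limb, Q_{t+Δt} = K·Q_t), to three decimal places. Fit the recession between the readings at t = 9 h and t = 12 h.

K ≈ 0.830

Using the recession-limb readings at t = 9 h and t = 12 h: Q falls from 60.6 to 34.7 m³/s over 3 intervals.
K = (Q₂/Q₁)^(1/3) = (34.7/60.6)^(1/3) = 0.830.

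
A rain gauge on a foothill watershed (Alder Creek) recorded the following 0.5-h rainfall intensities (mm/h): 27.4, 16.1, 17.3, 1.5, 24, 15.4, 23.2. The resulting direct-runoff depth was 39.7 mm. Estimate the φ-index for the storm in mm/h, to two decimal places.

φ ≈ 7.33 mm/h

Only the 6 blocks with intensity above φ contribute runoff: 27.4, 16.1, 17.3, 24, 15.4, 23.2 mm/h.
Σ(I−φ)·Δt = d  ⇒  (27.4+16.1+17.3+24+15.4+23.2 − 6φ)·0.5 = 39.7
φ = (123.4 − 39.7/0.5) / 6 = 7.33 mm/h.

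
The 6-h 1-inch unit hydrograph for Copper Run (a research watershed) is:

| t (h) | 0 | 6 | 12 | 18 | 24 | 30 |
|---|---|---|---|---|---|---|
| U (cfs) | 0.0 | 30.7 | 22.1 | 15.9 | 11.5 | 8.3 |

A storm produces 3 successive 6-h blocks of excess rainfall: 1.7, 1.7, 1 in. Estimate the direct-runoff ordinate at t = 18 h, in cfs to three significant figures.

By discrete convolution, Q_j = Σ (P_i / 1 in) · U_{j−i}.
At t = 18 h (j=3): Q = (1.7/1)·15.9 + (1.7/1)·22.1 + (1/1)·30.7 = 95.3 cfs.

Q ≈ 95.3 cfs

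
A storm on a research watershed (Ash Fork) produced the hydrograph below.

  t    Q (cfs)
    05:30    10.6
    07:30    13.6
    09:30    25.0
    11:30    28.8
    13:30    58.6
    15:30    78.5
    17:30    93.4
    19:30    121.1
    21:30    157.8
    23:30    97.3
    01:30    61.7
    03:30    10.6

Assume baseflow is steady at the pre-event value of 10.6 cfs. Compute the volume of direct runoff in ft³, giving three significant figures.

Direct-runoff ordinates (Q − Q_b): 0.0, 3.0, 14.4, 18.2, 48.0, 67.9, 82.8, 110.5, 147.2, 86.7, 51.1, 0.0 cfs.
ΣQ_DR = 629.8 cfs.
With Δt = 2 h = 7200 s, V = ΣQ_DR · Δt = 629.8 × 7200 = 4.53 × 10^6 ft³.

V ≈ 4.53 × 10^6 ft³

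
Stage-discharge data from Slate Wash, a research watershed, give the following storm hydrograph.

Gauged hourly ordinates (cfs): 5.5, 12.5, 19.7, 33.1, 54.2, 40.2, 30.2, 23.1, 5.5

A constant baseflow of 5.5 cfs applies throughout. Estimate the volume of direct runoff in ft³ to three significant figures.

V ≈ 6.28 × 10^5 ft³

Direct-runoff ordinates (Q − Q_b): 0.0, 7.0, 14.2, 27.6, 48.7, 34.7, 24.7, 17.6, 0.0 cfs.
ΣQ_DR = 174.5 cfs.
With Δt = 1 h = 3600 s, V = ΣQ_DR · Δt = 174.5 × 3600 = 6.28 × 10^5 ft³.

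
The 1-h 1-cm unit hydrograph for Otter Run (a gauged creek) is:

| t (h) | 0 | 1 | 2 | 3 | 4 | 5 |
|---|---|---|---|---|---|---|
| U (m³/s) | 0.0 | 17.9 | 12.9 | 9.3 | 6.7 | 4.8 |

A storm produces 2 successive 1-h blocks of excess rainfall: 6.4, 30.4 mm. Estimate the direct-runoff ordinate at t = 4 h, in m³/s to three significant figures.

By discrete convolution, Q_j = Σ (P_i / 10 mm) · U_{j−i}.
At t = 4 h (j=4): Q = (6.4/10)·6.7 + (30.4/10)·9.3 = 32.6 m³/s.

Q ≈ 32.6 m³/s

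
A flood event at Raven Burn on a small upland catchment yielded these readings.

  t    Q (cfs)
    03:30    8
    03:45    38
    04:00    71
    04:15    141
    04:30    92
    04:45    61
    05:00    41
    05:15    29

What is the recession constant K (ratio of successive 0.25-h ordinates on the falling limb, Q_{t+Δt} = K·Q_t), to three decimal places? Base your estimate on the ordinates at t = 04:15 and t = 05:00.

K ≈ 0.663

Using the recession-limb readings at t = 04:15 and t = 05:00: Q falls from 141 to 41 cfs over 3 intervals.
K = (Q₂/Q₁)^(1/3) = (41/141)^(1/3) = 0.663.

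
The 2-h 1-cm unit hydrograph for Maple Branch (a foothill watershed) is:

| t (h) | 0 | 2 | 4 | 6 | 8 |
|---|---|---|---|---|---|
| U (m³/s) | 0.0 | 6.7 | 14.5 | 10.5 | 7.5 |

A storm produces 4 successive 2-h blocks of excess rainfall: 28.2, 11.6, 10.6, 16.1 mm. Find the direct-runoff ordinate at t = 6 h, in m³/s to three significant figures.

By discrete convolution, Q_j = Σ (P_i / 10 mm) · U_{j−i}.
At t = 6 h (j=3): Q = (28.2/10)·10.5 + (11.6/10)·14.5 + (10.6/10)·6.7 + (16.1/10)·0.0 = 53.5 m³/s.

Q ≈ 53.5 m³/s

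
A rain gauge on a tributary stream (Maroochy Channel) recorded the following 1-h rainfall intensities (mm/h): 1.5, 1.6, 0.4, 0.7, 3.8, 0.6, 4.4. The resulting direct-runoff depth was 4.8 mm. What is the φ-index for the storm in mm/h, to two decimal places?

Only the 2 blocks with intensity above φ contribute runoff: 3.8, 4.4 mm/h.
Σ(I−φ)·Δt = d  ⇒  (3.8+4.4 − 2φ)·1 = 4.8
φ = (8.200 − 4.8/1) / 2 = 1.70 mm/h.

φ ≈ 1.70 mm/h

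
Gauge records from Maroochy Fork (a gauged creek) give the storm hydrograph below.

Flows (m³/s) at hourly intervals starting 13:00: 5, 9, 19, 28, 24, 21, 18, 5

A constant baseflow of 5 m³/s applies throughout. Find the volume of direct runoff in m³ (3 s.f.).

Direct-runoff ordinates (Q − Q_b): 0.0, 4.0, 14.0, 23.0, 19.0, 16.0, 13.0, 0.0 m³/s.
ΣQ_DR = 89.00 m³/s.
With Δt = 1 h = 3600 s, V = ΣQ_DR · Δt = 89.00 × 3600 = 3.20 × 10^5 m³.

V ≈ 3.20 × 10^5 m³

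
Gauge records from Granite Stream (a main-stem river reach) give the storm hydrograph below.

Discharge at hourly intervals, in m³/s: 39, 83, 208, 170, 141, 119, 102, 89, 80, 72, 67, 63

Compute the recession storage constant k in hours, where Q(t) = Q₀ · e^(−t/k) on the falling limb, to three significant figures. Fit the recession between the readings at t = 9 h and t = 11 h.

On the falling limb, Q drops from 72 to 63 m³/s between t = 9 h and t = 11 h (Δt = 2 h).
k = −Δt / ln(Q₂/Q₁) = −2 / ln(63/72) = 15.0 h.

k ≈ 15.0 h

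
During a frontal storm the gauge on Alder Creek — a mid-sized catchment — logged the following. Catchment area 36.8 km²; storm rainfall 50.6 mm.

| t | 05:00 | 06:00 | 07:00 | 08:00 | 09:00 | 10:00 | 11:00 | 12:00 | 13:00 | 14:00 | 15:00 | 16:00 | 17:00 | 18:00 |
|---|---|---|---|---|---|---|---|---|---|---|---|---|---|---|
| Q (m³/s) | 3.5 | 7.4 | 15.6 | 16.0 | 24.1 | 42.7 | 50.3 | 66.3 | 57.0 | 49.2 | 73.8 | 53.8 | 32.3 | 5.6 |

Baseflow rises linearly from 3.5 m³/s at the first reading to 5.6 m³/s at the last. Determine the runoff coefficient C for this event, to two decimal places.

C ≈ 0.84

ΣQ_DR = 433.9 m³/s; V = ΣQ_DR·Δt = 1.562 × 10^6 m³.
Runoff depth d = V / A = 42.45 mm.
C = d / P = 42.45 / 50.6 = 0.84.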